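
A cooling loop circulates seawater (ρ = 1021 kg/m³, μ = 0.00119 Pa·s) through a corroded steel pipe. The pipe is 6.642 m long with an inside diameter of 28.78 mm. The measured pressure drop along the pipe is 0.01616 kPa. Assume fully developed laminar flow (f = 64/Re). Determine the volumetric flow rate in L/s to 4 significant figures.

Q ≈ 0.03443 L/s

For laminar flow, f = 64/Re with Re = ρVD/μ, so Darcy-Weisbach reduces to ΔP = 32μLV/D². Solving for V: V = ΔP·D²/(32μL) = 16.16·(0.02878)²/(32·0.00119·6.642) = 0.05292 m/s.
Check: Re = ρVD/μ = 1021·0.05292·0.02878/0.00119 = 1307 < 2300, so the laminar assumption holds.
Q = V·A = 0.05292·(π/4·0.02878²) = 3.443e-05 m³/s = 0.03443 L/s.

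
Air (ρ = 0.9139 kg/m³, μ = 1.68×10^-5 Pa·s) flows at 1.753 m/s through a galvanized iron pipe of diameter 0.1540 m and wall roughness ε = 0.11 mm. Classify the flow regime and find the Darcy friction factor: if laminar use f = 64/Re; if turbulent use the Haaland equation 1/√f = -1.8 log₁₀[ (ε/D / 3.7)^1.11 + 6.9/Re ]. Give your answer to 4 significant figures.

Re = ρVD/μ = 0.9139·1.753·0.154/1.68e-05 = 1.469e+04.
Re > 4000 → turbulent. ε/D = 0.00011/0.154 = 0.000714; Haaland: 1/√f = -1.8 log₁₀[7.54e-05 + 0.00047] = 5.874, so f = 0.02898.

f ≈ 0.02898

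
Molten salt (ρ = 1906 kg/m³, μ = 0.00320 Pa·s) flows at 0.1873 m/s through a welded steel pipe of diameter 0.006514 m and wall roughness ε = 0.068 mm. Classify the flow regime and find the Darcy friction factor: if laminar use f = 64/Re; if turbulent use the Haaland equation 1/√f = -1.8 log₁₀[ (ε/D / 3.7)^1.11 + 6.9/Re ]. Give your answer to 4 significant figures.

f ≈ 0.08807

Re = ρVD/μ = 1906·0.1873·0.006514/0.0032 = 726.7.
Re < 2300 → laminar, so f = 64/Re = 0.08807 (roughness is irrelevant in laminar flow).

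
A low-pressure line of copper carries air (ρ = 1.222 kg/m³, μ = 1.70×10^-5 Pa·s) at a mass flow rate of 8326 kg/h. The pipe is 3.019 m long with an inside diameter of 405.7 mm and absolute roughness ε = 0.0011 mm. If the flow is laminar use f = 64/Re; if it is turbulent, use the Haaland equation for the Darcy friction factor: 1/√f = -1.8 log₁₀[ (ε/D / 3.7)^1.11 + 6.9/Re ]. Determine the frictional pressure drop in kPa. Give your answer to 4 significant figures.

ṁ = 8326 kg/h = 8326/3600 = 2.313 kg/s.
A = πD²/4 = π(0.4057)²/4 = 0.1293 m²; mean velocity V = ṁ/(ρA) = 2.313/(1.222 · 0.1293) = 14.64 m/s.
Reynolds number Re = ρVD/μ = 1.222 · 14.64 · 0.4057 / 1.7e-05 = 4.27e+05.
Re > 4000 → turbulent. Relative roughness ε/D = 1.1e-06/0.4057 = 2.71e-06. Haaland: 1/√f = -1.8 log₁₀[(2.71e-06/3.7)^1.11 + 6.9/4.27e+05] = -1.8 log₁₀[1.55e-07 + 1.62e-05] = 8.617, so f = 0.01347.
Darcy-Weisbach: ΔP = f(L/D)(ρV²/2) = 0.01347·(3.019/0.4057)·(1.222·14.64²/2) = 0.01347·7.441·131 = 13.12 Pa.
ΔP = 13.12 Pa = 0.01312 kPa.

ΔP ≈ 0.01312 kPa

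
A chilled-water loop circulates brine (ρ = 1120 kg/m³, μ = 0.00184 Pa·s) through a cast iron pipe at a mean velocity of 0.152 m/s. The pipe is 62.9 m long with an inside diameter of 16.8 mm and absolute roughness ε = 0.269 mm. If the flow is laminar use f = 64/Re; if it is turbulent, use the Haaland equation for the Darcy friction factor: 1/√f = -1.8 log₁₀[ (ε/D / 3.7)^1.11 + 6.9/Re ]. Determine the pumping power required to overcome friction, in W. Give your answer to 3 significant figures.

P ≈ 0.0672 W

Reynolds number Re = ρVD/μ = 1120 · 0.152 · 0.0168 / 0.00184 = 1554.
Re < 2300 → laminar flow, so f = 64/Re = 64/1554 = 0.04117 (the turbulent correlation is not needed).
Darcy-Weisbach: ΔP = f(L/D)(ρV²/2) = 0.04117·(62.9/0.0168)·(1120·0.152²/2) = 0.04117·3744·12.94 = 1995 Pa.
Q = V·A = 0.152·0.0002217 = 3.369e-05 m³/s.
Pumping power P = QΔP = 3.369e-05·1995 = 0.06720 W = 0.0672 W.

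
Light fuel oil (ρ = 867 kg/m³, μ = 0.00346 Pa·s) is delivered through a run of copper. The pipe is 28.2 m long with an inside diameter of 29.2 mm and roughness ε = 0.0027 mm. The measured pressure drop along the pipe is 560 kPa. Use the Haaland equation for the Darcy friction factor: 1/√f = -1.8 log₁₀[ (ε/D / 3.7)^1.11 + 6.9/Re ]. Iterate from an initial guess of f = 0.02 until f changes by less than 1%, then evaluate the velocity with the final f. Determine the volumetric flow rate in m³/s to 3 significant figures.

Q ≈ 0.00545 m³/s

Rearranging Darcy-Weisbach: V = √(2·ΔP·D/(f·L·ρ)). With ε/D = 2.7e-06/0.0292 = 9.25e-05, iterate starting from f = 0.02:
  f = 0.02 → V = √(2·5.6e+05·0.0292/(0.02·28.2·867)) = 8.178 m/s; Re = ρVD/μ = 5.984e+04; f → 0.02019
Converged (Δf/f < 1%). With the final f = 0.02019: V = √(2·5.6e+05·0.0292/(0.02019·28.2·867)) = 8.139 m/s.
Q = V·A = 8.139·(π/4·0.0292²) = 0.005451 m³/s = 0.00545 m³/s.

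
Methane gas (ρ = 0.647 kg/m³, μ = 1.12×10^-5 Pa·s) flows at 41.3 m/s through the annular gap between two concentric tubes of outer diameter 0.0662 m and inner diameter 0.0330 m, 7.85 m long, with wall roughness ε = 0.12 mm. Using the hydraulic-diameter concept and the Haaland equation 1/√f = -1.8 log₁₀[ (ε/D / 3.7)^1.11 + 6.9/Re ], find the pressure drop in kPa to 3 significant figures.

Hydraulic diameter D_h = 4A/P = D_o - D_i = 0.0662 - 0.033 = 0.0332 m.
Re = ρVD_h/μ = 0.647·41.3·0.0332/1.12e-05 = 7.921e+04.
ε/D_h = 0.00012/0.0332 = 0.00361; Haaland gives 1/√f = -1.8 log₁₀[0.000456+8.71e-05] = 5.878, so f = 0.02895.
ΔP = f(L/D_h)(ρV²/2) = 0.02895·7.85/0.0332·551.8 = 3777 Pa.
ΔP = 3.78 kPa.

ΔP ≈ 3.78 kPa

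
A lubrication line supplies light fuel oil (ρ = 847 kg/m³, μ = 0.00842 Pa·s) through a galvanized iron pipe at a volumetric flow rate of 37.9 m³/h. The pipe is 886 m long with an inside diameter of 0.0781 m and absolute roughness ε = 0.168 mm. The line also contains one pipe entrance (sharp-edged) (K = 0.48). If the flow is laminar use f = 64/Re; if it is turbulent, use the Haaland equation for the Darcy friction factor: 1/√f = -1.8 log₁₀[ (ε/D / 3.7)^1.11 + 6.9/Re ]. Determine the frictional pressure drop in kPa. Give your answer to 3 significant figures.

Q = 37.9 m³/h = 37.9/3600 = 0.01053 m³/s.
Cross-sectional area A = πD²/4 = π(0.0781)²/4 = 0.004791 m²; mean velocity V = Q/A = 0.01053/0.004791 = 2.198 m/s.
Reynolds number Re = ρVD/μ = 847 · 2.198 · 0.0781 / 0.00842 = 1.727e+04.
Re > 4000 → turbulent. Relative roughness ε/D = 0.000168/0.0781 = 0.00215. Haaland: 1/√f = -1.8 log₁₀[(0.00215/3.7)^1.11 + 6.9/1.727e+04] = -1.8 log₁₀[0.000256 + 0.0004] = 5.73, so f = 0.03046.
Total minor-loss coefficient ΣK = 1·0.48 = 0.48.
ΔP = [f·L/D + ΣK]·(ρV²/2) = [0.03046·886/0.0781 + 0.48]·(847·2.198²/2) = [345.5 + 0.48]·2045 = 7.077e+05 Pa.
ΔP = 7.077e+05 Pa = 708 kPa.

ΔP ≈ 708 kPa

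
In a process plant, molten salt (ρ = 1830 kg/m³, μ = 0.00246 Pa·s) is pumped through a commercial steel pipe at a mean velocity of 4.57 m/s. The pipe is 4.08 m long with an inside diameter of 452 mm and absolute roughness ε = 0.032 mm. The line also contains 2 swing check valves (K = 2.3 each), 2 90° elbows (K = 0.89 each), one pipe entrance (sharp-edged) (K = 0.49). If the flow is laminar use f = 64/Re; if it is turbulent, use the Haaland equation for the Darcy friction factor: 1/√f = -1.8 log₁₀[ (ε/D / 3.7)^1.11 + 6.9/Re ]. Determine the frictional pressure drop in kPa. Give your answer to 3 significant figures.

Reynolds number Re = ρVD/μ = 1830 · 4.57 · 0.452 / 0.00246 = 1.537e+06.
Re > 4000 → turbulent. Relative roughness ε/D = 3.2e-05/0.452 = 7.08e-05. Haaland: 1/√f = -1.8 log₁₀[(7.08e-05/3.7)^1.11 + 6.9/1.537e+06] = -1.8 log₁₀[5.79e-06 + 4.49e-06] = 8.978, so f = 0.01241.
Total minor-loss coefficient ΣK = 2·2.3 + 2·0.89 + 1·0.49 = 6.87.
ΔP = [f·L/D + ΣK]·(ρV²/2) = [0.01241·4.08/0.452 + 6.87]·(1830·4.57²/2) = [0.112 + 6.87]·1.911e+04 = 1.334e+05 Pa.
ΔP = 1.334e+05 Pa = 133 kPa.

ΔP ≈ 133 kPa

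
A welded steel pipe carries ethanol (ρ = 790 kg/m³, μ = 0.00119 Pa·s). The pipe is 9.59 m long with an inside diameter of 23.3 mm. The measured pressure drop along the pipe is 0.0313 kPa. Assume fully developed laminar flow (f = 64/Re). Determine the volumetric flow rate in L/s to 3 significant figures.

Q ≈ 0.0198 L/s

For laminar flow, f = 64/Re with Re = ρVD/μ, so Darcy-Weisbach reduces to ΔP = 32μLV/D². Solving for V: V = ΔP·D²/(32μL) = 31.3·(0.0233)²/(32·0.00119·9.59) = 0.04653 m/s.
Check: Re = ρVD/μ = 790·0.04653·0.0233/0.00119 = 719.7 < 2300, so the laminar assumption holds.
Q = V·A = 0.04653·(π/4·0.0233²) = 1.984e-05 m³/s = 0.0198 L/s.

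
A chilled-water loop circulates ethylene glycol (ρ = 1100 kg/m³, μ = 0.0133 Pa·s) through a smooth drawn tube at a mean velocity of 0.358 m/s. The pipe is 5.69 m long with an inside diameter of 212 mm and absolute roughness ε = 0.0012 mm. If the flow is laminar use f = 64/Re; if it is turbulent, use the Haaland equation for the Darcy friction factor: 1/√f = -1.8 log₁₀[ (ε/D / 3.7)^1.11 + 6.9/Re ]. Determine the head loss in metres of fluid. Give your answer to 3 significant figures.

h_f ≈ 0.00618 m

Reynolds number Re = ρVD/μ = 1100 · 0.358 · 0.212 / 0.0133 = 6277.
Re > 4000 → turbulent. Relative roughness ε/D = 1.2e-06/0.212 = 5.66e-06. Haaland: 1/√f = -1.8 log₁₀[(5.66e-06/3.7)^1.11 + 6.9/6277] = -1.8 log₁₀[3.51e-07 + 0.0011] = 5.326, so f = 0.03526.
Darcy-Weisbach: ΔP = f(L/D)(ρV²/2) = 0.03526·(5.69/0.212)·(1100·0.358²/2) = 0.03526·26.84·70.49 = 66.7 Pa.
Head loss h_f = ΔP/(ρg) = 66.7/(1100·9.81) = 0.00618 m.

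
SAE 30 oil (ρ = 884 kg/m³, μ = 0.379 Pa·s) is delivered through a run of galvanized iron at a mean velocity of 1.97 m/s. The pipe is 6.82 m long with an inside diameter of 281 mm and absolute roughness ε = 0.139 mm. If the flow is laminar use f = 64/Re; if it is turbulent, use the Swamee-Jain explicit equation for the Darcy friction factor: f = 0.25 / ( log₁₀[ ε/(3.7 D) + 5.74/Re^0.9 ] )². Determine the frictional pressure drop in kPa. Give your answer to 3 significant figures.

Reynolds number Re = ρVD/μ = 884 · 1.97 · 0.281 / 0.379 = 1291.
Re < 2300 → laminar flow, so f = 64/Re = 64/1291 = 0.04957 (the turbulent correlation is not needed).
Darcy-Weisbach: ΔP = f(L/D)(ρV²/2) = 0.04957·(6.82/0.281)·(884·1.97²/2) = 0.04957·24.27·1715 = 2064 Pa.
ΔP = 2064 Pa = 2.06 kPa.

ΔP ≈ 2.06 kPa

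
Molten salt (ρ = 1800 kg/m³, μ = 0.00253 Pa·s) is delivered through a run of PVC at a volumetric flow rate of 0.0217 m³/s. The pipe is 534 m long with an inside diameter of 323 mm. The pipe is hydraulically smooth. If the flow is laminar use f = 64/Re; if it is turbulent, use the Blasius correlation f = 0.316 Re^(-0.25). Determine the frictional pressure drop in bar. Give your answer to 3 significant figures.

ΔP ≈ 0.0210 bar

Cross-sectional area A = πD²/4 = π(0.323)²/4 = 0.08194 m²; mean velocity V = Q/A = 0.0217/0.08194 = 0.2648 m/s.
Reynolds number Re = ρVD/μ = 1800 · 0.2648 · 0.323 / 0.00253 = 6.086e+04.
Re > 4000 → turbulent. Smooth-pipe (Blasius): f = 0.316 Re^(-0.25) = 0.316/(6.086e+04)^0.25 = 0.02012.
Darcy-Weisbach: ΔP = f(L/D)(ρV²/2) = 0.02012·(534/0.323)·(1800·0.2648²/2) = 0.02012·1653·63.12 = 2100 Pa.
ΔP = 2100 Pa = 0.0210 bar.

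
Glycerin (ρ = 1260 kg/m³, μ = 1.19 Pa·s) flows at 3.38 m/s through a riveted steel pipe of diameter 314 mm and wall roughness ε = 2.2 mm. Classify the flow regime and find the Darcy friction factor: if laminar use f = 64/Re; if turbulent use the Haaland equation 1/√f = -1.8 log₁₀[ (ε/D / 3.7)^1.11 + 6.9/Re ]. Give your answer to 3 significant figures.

Re = ρVD/μ = 1260·3.38·0.314/1.19 = 1124.
Re < 2300 → laminar, so f = 64/Re = 0.05695 (roughness is irrelevant in laminar flow).

f ≈ 0.0570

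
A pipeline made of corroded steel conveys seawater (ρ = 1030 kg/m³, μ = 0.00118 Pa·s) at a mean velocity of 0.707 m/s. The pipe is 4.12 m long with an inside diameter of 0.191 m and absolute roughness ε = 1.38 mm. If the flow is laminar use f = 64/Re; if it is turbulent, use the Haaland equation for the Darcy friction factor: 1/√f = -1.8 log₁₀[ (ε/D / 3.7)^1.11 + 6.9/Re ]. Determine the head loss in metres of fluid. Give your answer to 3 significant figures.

Reynolds number Re = ρVD/μ = 1030 · 0.707 · 0.191 / 0.00118 = 1.179e+05.
Re > 4000 → turbulent. Relative roughness ε/D = 0.00138/0.191 = 0.00723. Haaland: 1/√f = -1.8 log₁₀[(0.00723/3.7)^1.11 + 6.9/1.179e+05] = -1.8 log₁₀[0.000983 + 5.85e-05] = 5.368, so f = 0.0347.
Darcy-Weisbach: ΔP = f(L/D)(ρV²/2) = 0.0347·(4.12/0.191)·(1030·0.707²/2) = 0.0347·21.57·257.4 = 192.7 Pa.
Head loss h_f = ΔP/(ρg) = 192.7/(1030·9.81) = 0.0191 m.

h_f ≈ 0.0191 m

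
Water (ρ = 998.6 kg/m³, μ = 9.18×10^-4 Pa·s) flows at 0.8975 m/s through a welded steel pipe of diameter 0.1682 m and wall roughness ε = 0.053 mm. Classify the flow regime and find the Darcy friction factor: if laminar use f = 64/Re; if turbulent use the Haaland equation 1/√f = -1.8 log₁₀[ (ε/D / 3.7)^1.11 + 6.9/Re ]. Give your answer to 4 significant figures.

Re = ρVD/μ = 998.6·0.8975·0.1682/0.000918 = 1.642e+05.
Re > 4000 → turbulent. ε/D = 5.3e-05/0.1682 = 0.000315; Haaland: 1/√f = -1.8 log₁₀[3.04e-05 + 4.2e-05] = 7.452, so f = 0.01801.

f ≈ 0.01801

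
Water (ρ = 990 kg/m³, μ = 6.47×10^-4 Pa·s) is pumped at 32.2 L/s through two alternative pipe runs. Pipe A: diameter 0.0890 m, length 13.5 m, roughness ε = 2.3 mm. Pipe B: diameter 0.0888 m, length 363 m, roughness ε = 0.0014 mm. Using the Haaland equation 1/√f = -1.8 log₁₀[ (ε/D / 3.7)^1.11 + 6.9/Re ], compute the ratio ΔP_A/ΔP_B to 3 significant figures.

ΔP_A/ΔP_B ≈ 0.158

Pipe A: V = Q/A = 0.0322/0.006221 = 5.176 m/s; Re = 7.049e+05; ε/D = 0.0258; Haaland → f = 0.05394; ΔP_A = f(L/D)(ρV²/2) = 1.085e+05 Pa.
Pipe B: V = Q/A = 0.0322/0.006193 = 5.199 m/s; Re = 7.065e+05; ε/D = 1.58e-05; Haaland → f = 0.01252; ΔP_B = f(L/D)(ρV²/2) = 6.851e+05 Pa.
ΔP_A/ΔP_B = 1.085e+05/6.851e+05 = 0.158.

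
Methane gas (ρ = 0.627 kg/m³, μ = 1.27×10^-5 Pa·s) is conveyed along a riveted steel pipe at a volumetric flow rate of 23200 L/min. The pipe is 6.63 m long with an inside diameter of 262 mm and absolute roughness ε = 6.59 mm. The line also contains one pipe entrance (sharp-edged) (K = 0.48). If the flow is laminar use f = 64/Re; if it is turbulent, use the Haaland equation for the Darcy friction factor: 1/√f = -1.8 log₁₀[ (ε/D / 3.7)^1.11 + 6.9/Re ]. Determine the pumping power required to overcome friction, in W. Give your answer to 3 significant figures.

P ≈ 11.5 W

Q = 23200 L/min = 23200/60000 = 0.3867 m³/s.
Cross-sectional area A = πD²/4 = π(0.262)²/4 = 0.05391 m²; mean velocity V = Q/A = 0.3867/0.05391 = 7.172 m/s.
Reynolds number Re = ρVD/μ = 0.627 · 7.172 · 0.262 / 1.27e-05 = 9.277e+04.
Re > 4000 → turbulent. Relative roughness ε/D = 0.00659/0.262 = 0.0252. Haaland: 1/√f = -1.8 log₁₀[(0.0252/3.7)^1.11 + 6.9/9.277e+04] = -1.8 log₁₀[0.00393 + 7.44e-05] = 4.316, so f = 0.05368.
Total minor-loss coefficient ΣK = 1·0.48 = 0.48.
ΔP = [f·L/D + ΣK]·(ρV²/2) = [0.05368·6.63/0.262 + 0.48]·(0.627·7.172²/2) = [1.358 + 0.48]·16.13 = 29.64 Pa.
Pumping power P = QΔP = 0.3867·29.64 = 11.46 W = 11.5 W.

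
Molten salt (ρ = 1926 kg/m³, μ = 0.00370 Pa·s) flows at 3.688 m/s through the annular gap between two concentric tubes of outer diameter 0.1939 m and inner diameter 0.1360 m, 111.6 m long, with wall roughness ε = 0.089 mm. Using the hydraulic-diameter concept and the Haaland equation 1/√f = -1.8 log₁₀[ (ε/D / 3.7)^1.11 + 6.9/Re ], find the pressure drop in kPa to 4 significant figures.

Hydraulic diameter D_h = 4A/P = D_o - D_i = 0.1939 - 0.136 = 0.0579 m.
Re = ρVD_h/μ = 1926·3.688·0.0579/0.0037 = 1.112e+05.
ε/D_h = 8.9e-05/0.0579 = 0.00154; Haaland gives 1/√f = -1.8 log₁₀[0.000176+6.21e-05] = 6.521, so f = 0.02352.
ΔP = f(L/D_h)(ρV²/2) = 0.02352·111.6/0.0579·1.31e+04 = 5.938e+05 Pa.
ΔP = 593.8 kPa.

ΔP ≈ 593.8 kPa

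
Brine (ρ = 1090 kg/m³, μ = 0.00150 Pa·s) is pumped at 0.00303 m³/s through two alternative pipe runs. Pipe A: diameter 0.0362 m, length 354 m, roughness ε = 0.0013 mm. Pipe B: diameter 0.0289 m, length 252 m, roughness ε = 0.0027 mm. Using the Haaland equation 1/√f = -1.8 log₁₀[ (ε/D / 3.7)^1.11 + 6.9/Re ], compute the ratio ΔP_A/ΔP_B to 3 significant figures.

Pipe A: V = Q/A = 0.00303/0.001029 = 2.944 m/s; Re = 7.744e+04; ε/D = 3.59e-05; Haaland → f = 0.01894; ΔP_A = f(L/D)(ρV²/2) = 8.748e+05 Pa.
Pipe B: V = Q/A = 0.00303/0.000656 = 4.619 m/s; Re = 9.7e+04; ε/D = 9.34e-05; Haaland → f = 0.01834; ΔP_B = f(L/D)(ρV²/2) = 1.86e+06 Pa.
ΔP_A/ΔP_B = 8.748e+05/1.86e+06 = 0.470.

ΔP_A/ΔP_B ≈ 0.470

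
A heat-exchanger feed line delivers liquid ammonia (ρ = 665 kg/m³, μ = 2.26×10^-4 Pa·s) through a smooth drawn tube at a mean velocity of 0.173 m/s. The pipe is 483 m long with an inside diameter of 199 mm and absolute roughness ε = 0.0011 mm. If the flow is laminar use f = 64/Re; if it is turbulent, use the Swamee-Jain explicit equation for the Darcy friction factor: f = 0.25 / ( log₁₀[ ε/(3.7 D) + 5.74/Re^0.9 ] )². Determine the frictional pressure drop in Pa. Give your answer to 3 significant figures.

Reynolds number Re = ρVD/μ = 665 · 0.173 · 0.199 / 0.000226 = 1.013e+05.
Re > 4000 → turbulent. Relative roughness ε/D = 1.1e-06/0.199 = 5.53e-06. Swamee-Jain: f = 0.25/(log₁₀[5.53e-06/3.7 + 5.74/1.013e+05^0.9])² = 0.25/(log₁₀[1.49e-06 + 0.000179])² = 0.25/(-3.743)² = 0.01785.
Darcy-Weisbach: ΔP = f(L/D)(ρV²/2) = 0.01785·(483/0.199)·(665·0.173²/2) = 0.01785·2427·9.951 = 431.1 Pa.

ΔP ≈ 431 Pa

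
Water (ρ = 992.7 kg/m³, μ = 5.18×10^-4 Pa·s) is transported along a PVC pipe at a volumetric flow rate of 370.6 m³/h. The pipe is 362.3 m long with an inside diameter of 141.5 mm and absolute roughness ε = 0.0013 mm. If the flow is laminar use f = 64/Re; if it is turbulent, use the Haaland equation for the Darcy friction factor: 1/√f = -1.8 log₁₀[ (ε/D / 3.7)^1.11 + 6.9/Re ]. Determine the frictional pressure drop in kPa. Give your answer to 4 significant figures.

Q = 370.6 m³/h = 370.6/3600 = 0.1029 m³/s.
Cross-sectional area A = πD²/4 = π(0.1415)²/4 = 0.01573 m²; mean velocity V = Q/A = 0.1029/0.01573 = 6.546 m/s.
Reynolds number Re = ρVD/μ = 992.7 · 6.546 · 0.1415 / 0.000518 = 1.775e+06.
Re > 4000 → turbulent. Relative roughness ε/D = 1.3e-06/0.1415 = 9.19e-06. Haaland: 1/√f = -1.8 log₁₀[(9.19e-06/3.7)^1.11 + 6.9/1.775e+06] = -1.8 log₁₀[6e-07 + 3.89e-06] = 9.626, so f = 0.01079.
Darcy-Weisbach: ΔP = f(L/D)(ρV²/2) = 0.01079·(362.3/0.1415)·(992.7·6.546²/2) = 0.01079·2560·2.127e+04 = 5.877e+05 Pa.
ΔP = 5.877e+05 Pa = 587.7 kPa.

ΔP ≈ 587.7 kPa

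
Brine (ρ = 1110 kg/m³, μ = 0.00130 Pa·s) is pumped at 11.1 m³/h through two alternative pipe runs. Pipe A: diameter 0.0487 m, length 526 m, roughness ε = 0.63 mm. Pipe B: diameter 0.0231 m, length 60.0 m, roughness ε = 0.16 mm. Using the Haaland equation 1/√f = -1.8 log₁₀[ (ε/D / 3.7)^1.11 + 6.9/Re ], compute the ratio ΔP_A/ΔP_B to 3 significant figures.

ΔP_A/ΔP_B ≈ 0.260

Pipe A: V = Q/A = 0.003083/0.001863 = 1.655 m/s; Re = 6.883e+04; ε/D = 0.0129; Haaland → f = 0.04221; ΔP_A = f(L/D)(ρV²/2) = 6.933e+05 Pa.
Pipe B: V = Q/A = 0.003083/0.0004191 = 7.357 m/s; Re = 1.451e+05; ε/D = 0.00693; Haaland → f = 0.03415; ΔP_B = f(L/D)(ρV²/2) = 2.665e+06 Pa.
ΔP_A/ΔP_B = 6.933e+05/2.665e+06 = 0.260.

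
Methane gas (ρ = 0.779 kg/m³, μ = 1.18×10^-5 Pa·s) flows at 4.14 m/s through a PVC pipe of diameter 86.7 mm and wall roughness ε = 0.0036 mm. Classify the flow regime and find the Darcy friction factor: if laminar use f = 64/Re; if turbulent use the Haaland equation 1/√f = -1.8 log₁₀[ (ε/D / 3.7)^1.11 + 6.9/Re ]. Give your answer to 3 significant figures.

Re = ρVD/μ = 0.779·4.14·0.0867/1.18e-05 = 2.37e+04.
Re > 4000 → turbulent. ε/D = 3.6e-06/0.0867 = 4.15e-05; Haaland: 1/√f = -1.8 log₁₀[3.2e-06 + 0.000291] = 6.356, so f = 0.02475.

f ≈ 0.0248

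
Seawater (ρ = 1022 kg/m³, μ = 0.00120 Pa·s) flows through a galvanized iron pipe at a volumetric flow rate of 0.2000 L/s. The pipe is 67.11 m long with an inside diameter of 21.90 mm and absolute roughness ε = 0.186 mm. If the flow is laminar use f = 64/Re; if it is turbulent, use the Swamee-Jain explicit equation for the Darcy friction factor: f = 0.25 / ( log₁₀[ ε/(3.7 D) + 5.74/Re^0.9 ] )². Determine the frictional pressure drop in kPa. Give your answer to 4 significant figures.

Q = 0.2000 L/s = 0.2000/1000 = 0.0002 m³/s.
Cross-sectional area A = πD²/4 = π(0.0219)²/4 = 0.0003767 m²; mean velocity V = Q/A = 0.0002/0.0003767 = 0.5309 m/s.
Reynolds number Re = ρVD/μ = 1022 · 0.5309 · 0.0219 / 0.0012 = 9903.
Re > 4000 → turbulent. Relative roughness ε/D = 0.000186/0.0219 = 0.00849. Swamee-Jain: f = 0.25/(log₁₀[0.00849/3.7 + 5.74/9903^0.9])² = 0.25/(log₁₀[0.0023 + 0.00145])² = 0.25/(-2.426)² = 0.04248.
Darcy-Weisbach: ΔP = f(L/D)(ρV²/2) = 0.04248·(67.11/0.0219)·(1022·0.5309²/2) = 0.04248·3064·144.1 = 1.875e+04 Pa.
ΔP = 1.875e+04 Pa = 18.75 kPa.

ΔP ≈ 18.75 kPa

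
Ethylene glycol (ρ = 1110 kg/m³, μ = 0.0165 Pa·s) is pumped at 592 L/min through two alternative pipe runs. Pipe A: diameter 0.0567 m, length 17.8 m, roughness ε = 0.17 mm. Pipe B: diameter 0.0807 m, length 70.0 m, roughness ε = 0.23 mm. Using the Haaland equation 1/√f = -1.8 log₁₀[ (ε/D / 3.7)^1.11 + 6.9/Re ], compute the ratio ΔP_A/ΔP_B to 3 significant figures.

Pipe A: V = Q/A = 0.009867/0.002525 = 3.908 m/s; Re = 1.491e+04; ε/D = 0.003; Haaland → f = 0.03255; ΔP_A = f(L/D)(ρV²/2) = 8.66e+04 Pa.
Pipe B: V = Q/A = 0.009867/0.005115 = 1.929 m/s; Re = 1.047e+04; ε/D = 0.00285; Haaland → f = 0.03438; ΔP_B = f(L/D)(ρV²/2) = 6.159e+04 Pa.
ΔP_A/ΔP_B = 8.66e+04/6.159e+04 = 1.41.

ΔP_A/ΔP_B ≈ 1.41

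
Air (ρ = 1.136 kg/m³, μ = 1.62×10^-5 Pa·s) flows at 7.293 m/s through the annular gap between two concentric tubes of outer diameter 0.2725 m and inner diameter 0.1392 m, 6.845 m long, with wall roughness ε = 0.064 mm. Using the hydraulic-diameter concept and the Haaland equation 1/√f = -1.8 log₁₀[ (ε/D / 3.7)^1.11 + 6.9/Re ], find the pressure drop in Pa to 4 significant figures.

ΔP ≈ 32.73 Pa

Hydraulic diameter D_h = 4A/P = D_o - D_i = 0.2725 - 0.1392 = 0.1333 m.
Re = ρVD_h/μ = 1.136·7.293·0.1333/1.62e-05 = 6.817e+04.
ε/D_h = 6.4e-05/0.1333 = 0.00048; Haaland gives 1/√f = -1.8 log₁₀[4.85e-05+0.000101] = 6.885, so f = 0.0211.
ΔP = f(L/D_h)(ρV²/2) = 0.0211·6.845/0.1333·30.21 = 32.73 Pa.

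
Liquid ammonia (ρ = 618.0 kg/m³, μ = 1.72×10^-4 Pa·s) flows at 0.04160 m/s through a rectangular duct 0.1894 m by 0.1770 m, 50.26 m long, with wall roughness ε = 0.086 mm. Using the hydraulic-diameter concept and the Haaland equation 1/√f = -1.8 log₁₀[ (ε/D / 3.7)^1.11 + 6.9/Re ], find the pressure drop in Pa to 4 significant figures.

ΔP ≈ 3.651 Pa

Hydraulic diameter D_h = 4A/P = 4·(0.1894·0.177)/(2·(0.1894+0.177)) = 0.1341/0.7328 = 0.183 m.
Re = ρVD_h/μ = 618·0.0416·0.183/0.000172 = 2.735e+04.
ε/D_h = 8.6e-05/0.183 = 0.00047; Haaland gives 1/√f = -1.8 log₁₀[4.73e-05+0.000252] = 6.342, so f = 0.02486.
ΔP = f(L/D_h)(ρV²/2) = 0.02486·50.26/0.183·0.5347 = 3.651 Pa.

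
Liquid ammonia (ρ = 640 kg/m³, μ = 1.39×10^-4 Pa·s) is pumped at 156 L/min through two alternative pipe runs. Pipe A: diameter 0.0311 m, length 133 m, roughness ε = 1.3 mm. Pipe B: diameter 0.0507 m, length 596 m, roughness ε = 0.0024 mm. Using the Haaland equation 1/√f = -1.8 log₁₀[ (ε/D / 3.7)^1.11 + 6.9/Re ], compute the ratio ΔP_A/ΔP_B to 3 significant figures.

ΔP_A/ΔP_B ≈ 11.5

Pipe A: V = Q/A = 0.0026/0.0007596 = 3.423 m/s; Re = 4.901e+05; ε/D = 0.0418; Haaland → f = 0.06613; ΔP_A = f(L/D)(ρV²/2) = 1.06e+06 Pa.
Pipe B: V = Q/A = 0.0026/0.002019 = 1.288 m/s; Re = 3.006e+05; ε/D = 4.73e-05; Haaland → f = 0.01475; ΔP_B = f(L/D)(ρV²/2) = 9.203e+04 Pa.
ΔP_A/ΔP_B = 1.06e+06/9.203e+04 = 11.5.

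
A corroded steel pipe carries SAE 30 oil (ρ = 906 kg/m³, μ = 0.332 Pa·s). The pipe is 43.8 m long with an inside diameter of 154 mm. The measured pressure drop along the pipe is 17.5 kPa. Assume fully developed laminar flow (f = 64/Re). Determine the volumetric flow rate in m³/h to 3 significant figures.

For laminar flow, f = 64/Re with Re = ρVD/μ, so Darcy-Weisbach reduces to ΔP = 32μLV/D². Solving for V: V = ΔP·D²/(32μL) = 1.75e+04·(0.154)²/(32·0.332·43.8) = 0.8919 m/s.
Check: Re = ρVD/μ = 906·0.8919·0.154/0.332 = 374.8 < 2300, so the laminar assumption holds.
Q = V·A = 0.8919·(π/4·0.154²) = 0.01661 m³/s = 59.8 m³/h.

Q ≈ 59.8 m³/h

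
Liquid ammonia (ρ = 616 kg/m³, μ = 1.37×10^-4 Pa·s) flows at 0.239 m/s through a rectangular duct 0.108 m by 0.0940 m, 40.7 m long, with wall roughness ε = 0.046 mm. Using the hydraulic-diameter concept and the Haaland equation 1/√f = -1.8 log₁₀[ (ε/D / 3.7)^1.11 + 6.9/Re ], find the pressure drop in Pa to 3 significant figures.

ΔP ≈ 140 Pa

Hydraulic diameter D_h = 4A/P = 4·(0.108·0.094)/(2·(0.108+0.094)) = 0.04061/0.404 = 0.1005 m.
Re = ρVD_h/μ = 616·0.239·0.1005/0.000137 = 1.08e+05.
ε/D_h = 4.6e-05/0.1005 = 0.000458; Haaland gives 1/√f = -1.8 log₁₀[4.6e-05+6.39e-05] = 7.127, so f = 0.01969.
ΔP = f(L/D_h)(ρV²/2) = 0.01969·40.7/0.1005·17.59 = 140.3 Pa.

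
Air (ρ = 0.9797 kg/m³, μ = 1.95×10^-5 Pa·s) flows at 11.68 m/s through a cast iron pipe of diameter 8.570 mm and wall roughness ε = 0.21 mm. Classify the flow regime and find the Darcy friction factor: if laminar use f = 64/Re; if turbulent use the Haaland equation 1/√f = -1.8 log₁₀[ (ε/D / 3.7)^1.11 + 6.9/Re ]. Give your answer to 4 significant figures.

Re = ρVD/μ = 0.9797·11.68·0.00857/1.95e-05 = 5029.
Re > 4000 → turbulent. ε/D = 0.00021/0.00857 = 0.0245; Haaland: 1/√f = -1.8 log₁₀[0.00381 + 0.00137] = 4.113, so f = 0.0591.

f ≈ 0.05910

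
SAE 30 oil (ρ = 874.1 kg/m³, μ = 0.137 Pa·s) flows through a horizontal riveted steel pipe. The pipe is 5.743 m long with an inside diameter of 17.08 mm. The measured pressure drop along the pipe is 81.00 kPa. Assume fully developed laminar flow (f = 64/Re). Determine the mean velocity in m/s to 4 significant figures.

For laminar flow, f = 64/Re with Re = ρVD/μ, so Darcy-Weisbach reduces to ΔP = 32μLV/D². Solving for V: V = ΔP·D²/(32μL) = 8.1e+04·(0.01708)²/(32·0.137·5.743) = 0.9385 m/s.
Check: Re = ρVD/μ = 874.1·0.9385·0.01708/0.137 = 102.3 < 2300, so the laminar assumption holds.

V ≈ 0.9385 m/s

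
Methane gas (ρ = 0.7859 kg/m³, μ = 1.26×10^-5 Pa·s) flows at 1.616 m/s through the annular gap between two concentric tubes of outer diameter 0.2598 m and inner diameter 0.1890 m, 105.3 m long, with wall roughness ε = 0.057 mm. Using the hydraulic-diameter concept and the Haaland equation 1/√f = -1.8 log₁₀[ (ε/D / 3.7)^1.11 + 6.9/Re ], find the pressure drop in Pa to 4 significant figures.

ΔP ≈ 53.13 Pa

Hydraulic diameter D_h = 4A/P = D_o - D_i = 0.2598 - 0.189 = 0.0708 m.
Re = ρVD_h/μ = 0.7859·1.616·0.0708/1.26e-05 = 7136.
ε/D_h = 5.7e-05/0.0708 = 0.000805; Haaland gives 1/√f = -1.8 log₁₀[8.61e-05+0.000967] = 5.36, so f = 0.03481.
ΔP = f(L/D_h)(ρV²/2) = 0.03481·105.3/0.0708·1.026 = 53.13 Pa.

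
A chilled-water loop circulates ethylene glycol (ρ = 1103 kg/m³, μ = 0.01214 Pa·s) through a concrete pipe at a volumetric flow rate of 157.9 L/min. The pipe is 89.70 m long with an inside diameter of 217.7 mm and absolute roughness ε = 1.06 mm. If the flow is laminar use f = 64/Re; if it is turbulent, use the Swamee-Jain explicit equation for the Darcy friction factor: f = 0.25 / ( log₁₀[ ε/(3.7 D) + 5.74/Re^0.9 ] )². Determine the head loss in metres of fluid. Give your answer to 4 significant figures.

Q = 157.9 L/min = 157.9/60000 = 0.002632 m³/s.
Cross-sectional area A = πD²/4 = π(0.2177)²/4 = 0.03722 m²; mean velocity V = Q/A = 0.002632/0.03722 = 0.0707 m/s.
Reynolds number Re = ρVD/μ = 1103 · 0.0707 · 0.2177 / 0.0121 = 1398.
Re < 2300 → laminar flow, so f = 64/Re = 64/1398 = 0.04577 (the turbulent correlation is not needed).
Darcy-Weisbach: ΔP = f(L/D)(ρV²/2) = 0.04577·(89.7/0.2177)·(1103·0.0707²/2) = 0.04577·412·2.757 = 51.98 Pa.
Head loss h_f = ΔP/(ρg) = 51.98/(1103·9.81) = 0.004804 m.

h_f ≈ 0.004804 m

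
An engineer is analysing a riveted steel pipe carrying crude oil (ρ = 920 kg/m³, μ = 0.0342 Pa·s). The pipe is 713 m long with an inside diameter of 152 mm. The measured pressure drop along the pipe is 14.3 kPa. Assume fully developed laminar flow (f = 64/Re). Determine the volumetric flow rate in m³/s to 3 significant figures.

For laminar flow, f = 64/Re with Re = ρVD/μ, so Darcy-Weisbach reduces to ΔP = 32μLV/D². Solving for V: V = ΔP·D²/(32μL) = 1.43e+04·(0.152)²/(32·0.0342·713) = 0.4234 m/s.
Check: Re = ρVD/μ = 920·0.4234·0.152/0.0342 = 1731 < 2300, so the laminar assumption holds.
Q = V·A = 0.4234·(π/4·0.152²) = 0.007683 m³/s = 0.00768 m³/s.

Q ≈ 0.00768 m³/s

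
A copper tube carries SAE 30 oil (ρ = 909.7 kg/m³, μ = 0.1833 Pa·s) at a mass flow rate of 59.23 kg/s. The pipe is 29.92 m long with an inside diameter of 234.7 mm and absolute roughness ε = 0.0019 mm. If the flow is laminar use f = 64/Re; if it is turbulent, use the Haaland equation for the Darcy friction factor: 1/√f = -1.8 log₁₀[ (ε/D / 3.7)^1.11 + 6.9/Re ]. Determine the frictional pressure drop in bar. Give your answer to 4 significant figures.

ΔP ≈ 0.04795 bar

A = πD²/4 = π(0.2347)²/4 = 0.04326 m²; mean velocity V = ṁ/(ρA) = 59.23/(909.7 · 0.04326) = 1.505 m/s.
Reynolds number Re = ρVD/μ = 909.7 · 1.505 · 0.2347 / 0.183 = 1753.
Re < 2300 → laminar flow, so f = 64/Re = 64/1753 = 0.03651 (the turbulent correlation is not needed).
Darcy-Weisbach: ΔP = f(L/D)(ρV²/2) = 0.03651·(29.92/0.2347)·(909.7·1.505²/2) = 0.03651·127.5·1030 = 4795 Pa.
ΔP = 4795 Pa = 0.04795 bar.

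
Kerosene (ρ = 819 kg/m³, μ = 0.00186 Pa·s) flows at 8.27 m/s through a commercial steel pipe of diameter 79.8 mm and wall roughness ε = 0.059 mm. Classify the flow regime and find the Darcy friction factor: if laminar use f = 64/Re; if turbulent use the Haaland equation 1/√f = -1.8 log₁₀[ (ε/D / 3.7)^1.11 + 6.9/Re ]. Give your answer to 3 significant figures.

f ≈ 0.0194

Re = ρVD/μ = 819·8.27·0.0798/0.00186 = 2.906e+05.
Re > 4000 → turbulent. ε/D = 5.9e-05/0.0798 = 0.000739; Haaland: 1/√f = -1.8 log₁₀[7.83e-05 + 2.37e-05] = 7.184, so f = 0.01937.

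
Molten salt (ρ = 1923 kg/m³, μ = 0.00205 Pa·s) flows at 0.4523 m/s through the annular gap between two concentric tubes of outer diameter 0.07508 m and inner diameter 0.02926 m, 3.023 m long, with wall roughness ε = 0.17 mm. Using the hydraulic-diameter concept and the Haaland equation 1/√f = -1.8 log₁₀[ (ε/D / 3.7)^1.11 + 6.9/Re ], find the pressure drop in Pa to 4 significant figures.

ΔP ≈ 421.1 Pa

Hydraulic diameter D_h = 4A/P = D_o - D_i = 0.07508 - 0.02926 = 0.04582 m.
Re = ρVD_h/μ = 1923·0.4523·0.04582/0.00205 = 1.944e+04.
ε/D_h = 0.00017/0.04582 = 0.00371; Haaland gives 1/√f = -1.8 log₁₀[0.000469+0.000355] = 5.551, so f = 0.03245.
ΔP = f(L/D_h)(ρV²/2) = 0.03245·3.023/0.04582·196.7 = 421.1 Pa.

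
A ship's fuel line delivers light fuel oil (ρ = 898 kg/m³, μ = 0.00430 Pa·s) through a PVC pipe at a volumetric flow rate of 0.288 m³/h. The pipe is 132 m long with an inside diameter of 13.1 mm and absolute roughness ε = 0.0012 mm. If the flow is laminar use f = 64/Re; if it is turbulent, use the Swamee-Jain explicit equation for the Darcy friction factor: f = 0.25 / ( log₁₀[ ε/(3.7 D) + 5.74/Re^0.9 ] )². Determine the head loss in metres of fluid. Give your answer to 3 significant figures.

h_f ≈ 7.13 m

Q = 0.288 m³/h = 0.288/3600 = 8e-05 m³/s.
Cross-sectional area A = πD²/4 = π(0.0131)²/4 = 0.0001348 m²; mean velocity V = Q/A = 8e-05/0.0001348 = 0.5936 m/s.
Reynolds number Re = ρVD/μ = 898 · 0.5936 · 0.0131 / 0.0043 = 1624.
Re < 2300 → laminar flow, so f = 64/Re = 64/1624 = 0.03941 (the turbulent correlation is not needed).
Darcy-Weisbach: ΔP = f(L/D)(ρV²/2) = 0.03941·(132/0.0131)·(898·0.5936²/2) = 0.03941·1.008e+04·158.2 = 6.282e+04 Pa.
Head loss h_f = ΔP/(ρg) = 6.282e+04/(898·9.81) = 7.13 m.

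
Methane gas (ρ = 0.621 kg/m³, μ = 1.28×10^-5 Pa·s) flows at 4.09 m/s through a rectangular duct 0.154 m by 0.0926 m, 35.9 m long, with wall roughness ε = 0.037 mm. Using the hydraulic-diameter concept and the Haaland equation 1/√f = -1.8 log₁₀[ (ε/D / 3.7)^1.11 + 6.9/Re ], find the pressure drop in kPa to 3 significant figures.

Hydraulic diameter D_h = 4A/P = 4·(0.154·0.0926)/(2·(0.154+0.0926)) = 0.05704/0.4932 = 0.1157 m.
Re = ρVD_h/μ = 0.621·4.09·0.1157/1.28e-05 = 2.295e+04.
ε/D_h = 3.7e-05/0.1157 = 0.00032; Haaland gives 1/√f = -1.8 log₁₀[3.09e-05+0.000301] = 6.263, so f = 0.02549.
ΔP = f(L/D_h)(ρV²/2) = 0.02549·35.9/0.1157·5.194 = 41.1 Pa.
ΔP = 0.0411 kPa.

ΔP ≈ 0.0411 kPa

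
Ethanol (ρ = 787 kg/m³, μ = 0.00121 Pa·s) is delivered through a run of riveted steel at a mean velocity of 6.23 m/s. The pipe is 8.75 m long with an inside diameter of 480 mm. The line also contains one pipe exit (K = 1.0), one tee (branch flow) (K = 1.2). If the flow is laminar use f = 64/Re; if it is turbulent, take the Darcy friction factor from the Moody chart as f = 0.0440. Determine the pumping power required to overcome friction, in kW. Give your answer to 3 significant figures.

Reynolds number Re = ρVD/μ = 787 · 6.23 · 0.48 / 0.00121 = 1.945e+06.
Re > 4000 → turbulent; use the Moody-chart value f = 0.0440.
Total minor-loss coefficient ΣK = 1·1 + 1·1.2 = 2.2.
ΔP = [f·L/D + ΣK]·(ρV²/2) = [0.044·8.75/0.48 + 2.2]·(787·6.23²/2) = [0.8021 + 2.2]·1.527e+04 = 4.585e+04 Pa.
Q = V·A = 6.23·0.181 = 1.127 m³/s.
Pumping power P = QΔP = 1.127·4.585e+04 = 51690 W = 51.7 kW.

P ≈ 51.7 kW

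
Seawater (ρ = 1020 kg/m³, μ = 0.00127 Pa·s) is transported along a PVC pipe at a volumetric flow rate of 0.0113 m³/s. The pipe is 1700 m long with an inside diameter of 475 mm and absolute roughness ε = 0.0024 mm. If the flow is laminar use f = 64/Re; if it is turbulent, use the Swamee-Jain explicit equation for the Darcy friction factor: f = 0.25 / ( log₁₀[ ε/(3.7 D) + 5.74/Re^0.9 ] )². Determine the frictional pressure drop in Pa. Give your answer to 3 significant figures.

Cross-sectional area A = πD²/4 = π(0.475)²/4 = 0.1772 m²; mean velocity V = Q/A = 0.0113/0.1772 = 0.06377 m/s.
Reynolds number Re = ρVD/μ = 1020 · 0.06377 · 0.475 / 0.00127 = 2.433e+04.
Re > 4000 → turbulent. Relative roughness ε/D = 2.4e-06/0.475 = 5.05e-06. Swamee-Jain: f = 0.25/(log₁₀[5.05e-06/3.7 + 5.74/2.433e+04^0.9])² = 0.25/(log₁₀[1.37e-06 + 0.000648])² = 0.25/(-3.188)² = 0.0246.
Darcy-Weisbach: ΔP = f(L/D)(ρV²/2) = 0.0246·(1700/0.475)·(1020·0.06377²/2) = 0.0246·3579·2.074 = 182.6 Pa.

ΔP ≈ 183 Pa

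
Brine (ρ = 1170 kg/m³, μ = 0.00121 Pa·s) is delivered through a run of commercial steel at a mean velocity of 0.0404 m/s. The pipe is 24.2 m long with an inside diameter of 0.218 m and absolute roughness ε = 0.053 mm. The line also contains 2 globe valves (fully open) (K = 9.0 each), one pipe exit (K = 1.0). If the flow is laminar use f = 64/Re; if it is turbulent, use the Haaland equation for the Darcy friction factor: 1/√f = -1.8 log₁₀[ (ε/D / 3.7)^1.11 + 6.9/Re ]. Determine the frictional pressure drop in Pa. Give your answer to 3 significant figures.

Reynolds number Re = ρVD/μ = 1170 · 0.0404 · 0.218 / 0.00121 = 8516.
Re > 4000 → turbulent. Relative roughness ε/D = 5.3e-05/0.218 = 0.000243. Haaland: 1/√f = -1.8 log₁₀[(0.000243/3.7)^1.11 + 6.9/8516] = -1.8 log₁₀[2.28e-05 + 0.00081] = 5.543, so f = 0.03255.
Total minor-loss coefficient ΣK = 2·9 + 1·1 = 19.
ΔP = [f·L/D + ΣK]·(ρV²/2) = [0.03255·24.2/0.218 + 19]·(1170·0.0404²/2) = [3.613 + 19]·0.9548 = 21.59 Pa.

ΔP ≈ 21.6 Pa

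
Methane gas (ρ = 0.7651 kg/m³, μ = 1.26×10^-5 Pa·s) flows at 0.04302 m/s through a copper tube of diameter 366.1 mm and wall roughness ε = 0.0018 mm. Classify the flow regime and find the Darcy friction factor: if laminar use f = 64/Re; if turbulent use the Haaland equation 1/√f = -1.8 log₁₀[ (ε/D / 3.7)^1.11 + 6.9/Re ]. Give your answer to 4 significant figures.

Re = ρVD/μ = 0.7651·0.04302·0.3661/1.26e-05 = 956.4.
Re < 2300 → laminar, so f = 64/Re = 0.06692 (roughness is irrelevant in laminar flow).

f ≈ 0.06692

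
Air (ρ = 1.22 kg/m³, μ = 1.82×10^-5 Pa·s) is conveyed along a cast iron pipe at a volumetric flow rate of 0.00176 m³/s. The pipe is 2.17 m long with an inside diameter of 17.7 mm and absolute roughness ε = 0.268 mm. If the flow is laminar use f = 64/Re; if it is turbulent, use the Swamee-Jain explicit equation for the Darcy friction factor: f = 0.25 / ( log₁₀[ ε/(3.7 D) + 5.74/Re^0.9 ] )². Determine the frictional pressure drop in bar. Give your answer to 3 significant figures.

Cross-sectional area A = πD²/4 = π(0.0177)²/4 = 0.0002461 m²; mean velocity V = Q/A = 0.00176/0.0002461 = 7.153 m/s.
Reynolds number Re = ρVD/μ = 1.22 · 7.153 · 0.0177 / 1.82e-05 = 8487.
Re > 4000 → turbulent. Relative roughness ε/D = 0.000268/0.0177 = 0.0151. Swamee-Jain: f = 0.25/(log₁₀[0.0151/3.7 + 5.74/8487^0.9])² = 0.25/(log₁₀[0.00409 + 0.00167])² = 0.25/(-2.239)² = 0.04986.
Darcy-Weisbach: ΔP = f(L/D)(ρV²/2) = 0.04986·(2.17/0.0177)·(1.22·7.153²/2) = 0.04986·122.6·31.21 = 190.8 Pa.
ΔP = 190.8 Pa = 0.00191 bar.

ΔP ≈ 0.00191 bar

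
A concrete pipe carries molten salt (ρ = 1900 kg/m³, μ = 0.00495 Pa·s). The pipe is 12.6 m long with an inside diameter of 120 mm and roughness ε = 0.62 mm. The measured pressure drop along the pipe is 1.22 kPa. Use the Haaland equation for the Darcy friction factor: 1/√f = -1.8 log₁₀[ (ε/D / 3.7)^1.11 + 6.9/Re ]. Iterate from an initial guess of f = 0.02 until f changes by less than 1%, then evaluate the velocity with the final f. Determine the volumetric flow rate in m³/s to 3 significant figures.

Q ≈ 0.00683 m³/s

Rearranging Darcy-Weisbach: V = √(2·ΔP·D/(f·L·ρ)). With ε/D = 0.00062/0.12 = 0.00517, iterate starting from f = 0.02:
  f = 0.02 → V = √(2·1220·0.12/(0.02·12.6·1900)) = 0.782 m/s; Re = ρVD/μ = 3.602e+04; f → 0.03294
  f = 0.03294 → V = 0.6093 m/s; Re = 2.807e+04; f → 0.03352
  f = 0.03352 → V = 0.6041 m/s; Re = 2.782e+04; f → 0.03354
Converged (Δf/f < 1%). With the final f = 0.03354: V = √(2·1220·0.12/(0.03354·12.6·1900)) = 0.6039 m/s.
Q = V·A = 0.6039·(π/4·0.12²) = 0.00683 m³/s = 0.00683 m³/s.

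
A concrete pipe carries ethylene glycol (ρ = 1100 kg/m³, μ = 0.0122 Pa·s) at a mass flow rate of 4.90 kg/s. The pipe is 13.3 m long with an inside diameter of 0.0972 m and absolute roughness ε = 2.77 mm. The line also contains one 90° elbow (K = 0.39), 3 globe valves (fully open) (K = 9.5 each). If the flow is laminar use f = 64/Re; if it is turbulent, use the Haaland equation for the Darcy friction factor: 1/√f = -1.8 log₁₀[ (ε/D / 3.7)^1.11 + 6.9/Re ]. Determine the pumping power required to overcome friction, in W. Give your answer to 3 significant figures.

A = πD²/4 = π(0.0972)²/4 = 0.00742 m²; mean velocity V = ṁ/(ρA) = 4.9/(1100 · 0.00742) = 0.6003 m/s.
Reynolds number Re = ρVD/μ = 1100 · 0.6003 · 0.0972 / 0.0122 = 5261.
Re > 4000 → turbulent. Relative roughness ε/D = 0.00277/0.0972 = 0.0285. Haaland: 1/√f = -1.8 log₁₀[(0.0285/3.7)^1.11 + 6.9/5261] = -1.8 log₁₀[0.00451 + 0.00131] = 4.023, so f = 0.06179.
Total minor-loss coefficient ΣK = 1·0.39 + 3·9.5 = 28.9.
ΔP = [f·L/D + ΣK]·(ρV²/2) = [0.06179·13.3/0.0972 + 28.9]·(1100·0.6003²/2) = [8.454 + 28.9]·198.2 = 7402 Pa.
Q = ṁ/ρ = 4.9/1100 = 0.004455 m³/s.
Pumping power P = QΔP = 0.004455·7402 = 32.97 W = 33.0 W.

P ≈ 33.0 W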